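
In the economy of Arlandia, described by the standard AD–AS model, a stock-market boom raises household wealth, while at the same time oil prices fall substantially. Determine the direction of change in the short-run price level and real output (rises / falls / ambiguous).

Price level: ambiguous; output: rises

The first event is a positive demand shock: AD shifts right, which by itself pushes P up and Y up.
The second is a favourable supply shock: SRAS shifts right, which by itself pushes P down and Y up.
The two shocks push P in opposite directions, so the effect on P is ambiguous. Both shocks push Y up, so Y rises.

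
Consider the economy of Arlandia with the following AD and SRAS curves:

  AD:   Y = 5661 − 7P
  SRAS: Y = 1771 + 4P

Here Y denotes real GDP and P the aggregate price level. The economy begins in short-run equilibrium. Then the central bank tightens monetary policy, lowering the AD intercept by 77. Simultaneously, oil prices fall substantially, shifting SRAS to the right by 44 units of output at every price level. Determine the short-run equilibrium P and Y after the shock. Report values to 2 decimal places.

After both shocks: AD is Y = 5584 − 7P and SRAS is Y = 1815 + 4P.
Setting them equal: 3769 = 11P, so P = 342.64.
Substituting into AD, Y = 3185.55.

P = 342.64, Y = 3185.55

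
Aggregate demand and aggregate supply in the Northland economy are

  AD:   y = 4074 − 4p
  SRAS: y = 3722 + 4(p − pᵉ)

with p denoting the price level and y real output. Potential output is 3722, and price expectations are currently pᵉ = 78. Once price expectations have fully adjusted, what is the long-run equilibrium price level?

Long-run p = 88

Short run: with pᵉ = 78, SRAS is y = 3410 + 4p. Setting AD = SRAS gives 664 = 8p, so p = 83 and y = 4074 − 4·83 = 3742.
Output 3742 is above potential 3722, so over time expected prices rise and SRAS shifts left until y returns to 3722.
Long run: y = 3722 on the AD curve gives 3722 = 4074 − 4p, so p = 88.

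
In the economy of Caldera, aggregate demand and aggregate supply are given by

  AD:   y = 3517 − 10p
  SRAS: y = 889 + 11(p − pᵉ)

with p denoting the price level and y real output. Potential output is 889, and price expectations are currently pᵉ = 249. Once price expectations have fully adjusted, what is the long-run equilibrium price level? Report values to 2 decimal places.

Short run: with pᵉ = 249, SRAS is y = 11p − 1850. Setting AD = SRAS gives 5367 = 21p, so p = 255.57 and y = 3517 − 10p = 961.29.
Output 961.29 is above potential 889, so over time expected prices rise and SRAS shifts left until y returns to 889.
Long run: y = 889 on the AD curve gives 889 = 3517 − 10p, so p = 262.80.

Long-run p = 262.80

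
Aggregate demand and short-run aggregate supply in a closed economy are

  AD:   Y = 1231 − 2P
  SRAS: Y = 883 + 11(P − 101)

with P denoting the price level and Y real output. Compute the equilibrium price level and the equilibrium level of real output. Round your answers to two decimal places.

Write SRAS as Y = 883 + 11P − 1111 = 11P − 228.
Set AD = SRAS: 1231 − 2P = 11P − 228, so 1459 = 13P and P = 112.23.
Substituting into AD, Y = 1231 − 2P = 1006.54.

P = 112.23, Y = 1006.54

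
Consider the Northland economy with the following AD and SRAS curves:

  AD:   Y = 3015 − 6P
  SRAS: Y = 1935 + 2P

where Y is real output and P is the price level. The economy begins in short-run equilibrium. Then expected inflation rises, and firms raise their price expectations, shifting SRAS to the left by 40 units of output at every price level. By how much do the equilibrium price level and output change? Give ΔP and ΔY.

ΔP = +5, ΔY = -30

This is a negative supply shock: SRAS shifts left.
New SRAS: Y = 1895 + 2P.
Set AD = SRAS: 3015 − 6P = 1895 + 2P, so 1120 = 8P and P = 140.
Y = 3015 − 6·140 = 2175.
Initially P = 135, Y = 2205, so ΔP = +5 and ΔY = -30.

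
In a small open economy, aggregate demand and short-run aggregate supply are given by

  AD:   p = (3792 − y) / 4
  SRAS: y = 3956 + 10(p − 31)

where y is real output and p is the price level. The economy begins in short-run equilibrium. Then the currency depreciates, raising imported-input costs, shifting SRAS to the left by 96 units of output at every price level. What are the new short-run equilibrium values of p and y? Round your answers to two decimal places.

p = 17.29, y = 3722.86

This is a negative supply shock: SRAS shifts left.
New SRAS: y = 3550 + 10p.
Set AD = SRAS: 3792 − 4p = 3550 + 10p, so 242 = 14p and p = 17.29.
Substituting into AD, y = 3722.86.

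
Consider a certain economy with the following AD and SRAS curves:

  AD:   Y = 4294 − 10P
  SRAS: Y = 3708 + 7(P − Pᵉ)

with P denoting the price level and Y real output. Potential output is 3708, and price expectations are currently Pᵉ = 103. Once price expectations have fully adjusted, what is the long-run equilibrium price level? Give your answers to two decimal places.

Long-run P = 58.60

Short run: with Pᵉ = 103, SRAS is Y = 2987 + 7P. Setting AD = SRAS gives 1307 = 17P, so P = 76.88 and Y = 4294 − 10P = 3525.18.
Output 3525.18 is below potential 3708, so over time expected prices fall and SRAS shifts right until Y returns to 3708.
Long run: Y = 3708 on the AD curve gives 3708 = 4294 − 10P, so P = 58.60.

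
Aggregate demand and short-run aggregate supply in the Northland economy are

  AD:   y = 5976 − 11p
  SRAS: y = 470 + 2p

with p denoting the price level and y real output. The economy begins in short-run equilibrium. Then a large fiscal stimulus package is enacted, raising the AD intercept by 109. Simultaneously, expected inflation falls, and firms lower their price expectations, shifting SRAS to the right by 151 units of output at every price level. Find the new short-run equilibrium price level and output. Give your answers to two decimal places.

p = 420.31, y = 1461.62

After both shocks: AD is y = 6085 − 11p and SRAS is y = 621 + 2p.
Setting them equal: 5464 = 13p, so p = 420.31.
Substituting into AD, y = 1461.62.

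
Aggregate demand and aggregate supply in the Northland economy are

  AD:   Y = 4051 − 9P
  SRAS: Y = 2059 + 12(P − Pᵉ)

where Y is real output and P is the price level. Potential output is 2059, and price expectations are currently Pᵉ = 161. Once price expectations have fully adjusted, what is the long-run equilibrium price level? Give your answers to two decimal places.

Long-run P = 221.33

Short run: with Pᵉ = 161, SRAS is Y = 127 + 12P. Setting AD = SRAS gives 3924 = 21P, so P = 186.86 and Y = 4051 − 9P = 2369.29.
Output 2369.29 is above potential 2059, so over time expected prices rise and SRAS shifts left until Y returns to 2059.
Long run: Y = 2059 on the AD curve gives 2059 = 4051 − 9P, so P = 221.33.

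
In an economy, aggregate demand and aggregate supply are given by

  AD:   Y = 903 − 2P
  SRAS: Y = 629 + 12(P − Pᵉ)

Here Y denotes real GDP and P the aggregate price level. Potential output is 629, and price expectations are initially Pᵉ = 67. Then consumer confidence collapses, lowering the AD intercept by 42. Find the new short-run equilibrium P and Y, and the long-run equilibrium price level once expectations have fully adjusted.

AD shifts left: new AD is Y = 861 − 2P. With Pᵉ = 67, SRAS is Y = 12P − 175.
Short run: 861 − 2P = 12P − 175 gives 1036 = 14P, so P = 74 and Y = 861 − 2·74 = 713.
Y = 713 is above potential 629; expectations adjust and SRAS shifts left until Y = 629.
Long run: on the new AD curve, 629 = 861 − 2P gives P = 116.

Short run: P = 74, Y = 713. Long run: P = 116.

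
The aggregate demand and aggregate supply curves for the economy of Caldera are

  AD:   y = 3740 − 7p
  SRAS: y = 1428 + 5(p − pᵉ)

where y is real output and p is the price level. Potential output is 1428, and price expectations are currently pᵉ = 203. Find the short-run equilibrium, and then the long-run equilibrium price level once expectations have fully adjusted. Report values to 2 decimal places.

Short run: p = 277.25, y = 1799.25. Long run: p = 330.29.

Short run: with pᵉ = 203, SRAS is y = 413 + 5p. Setting AD = SRAS gives 3327 = 12p, so p = 277.25 and y = 3740 − 7p = 1799.25.
Output 1799.25 is above potential 1428, so over time expected prices rise and SRAS shifts left until y returns to 1428.
Long run: y = 1428 on the AD curve gives 1428 = 3740 − 7p, so p = 330.29.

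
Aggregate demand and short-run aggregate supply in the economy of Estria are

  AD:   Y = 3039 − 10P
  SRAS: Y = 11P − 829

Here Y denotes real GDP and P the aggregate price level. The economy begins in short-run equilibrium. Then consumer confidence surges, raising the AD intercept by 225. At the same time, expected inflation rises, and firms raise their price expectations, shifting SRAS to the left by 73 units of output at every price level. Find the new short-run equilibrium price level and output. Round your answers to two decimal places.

P = 198.38, Y = 1280.19

After both shocks: AD is Y = 3264 − 10P and SRAS is Y = 11P − 902.
Setting them equal: 4166 = 21P, so P = 198.38.
Substituting into AD, Y = 1280.19.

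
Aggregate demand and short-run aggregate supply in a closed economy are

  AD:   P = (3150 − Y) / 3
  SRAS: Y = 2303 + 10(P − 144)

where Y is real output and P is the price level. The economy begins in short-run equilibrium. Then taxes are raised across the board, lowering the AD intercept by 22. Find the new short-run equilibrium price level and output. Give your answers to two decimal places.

This is a negative demand shock: AD shifts left.
New AD: Y = 3128 − 3P.
SRAS can be written Y = 863 + 10P.
Set AD = SRAS: 3128 − 3P = 863 + 10P, so 2265 = 13P and P = 174.23.
Substituting into AD, Y = 2605.31.

P = 174.23, Y = 2605.31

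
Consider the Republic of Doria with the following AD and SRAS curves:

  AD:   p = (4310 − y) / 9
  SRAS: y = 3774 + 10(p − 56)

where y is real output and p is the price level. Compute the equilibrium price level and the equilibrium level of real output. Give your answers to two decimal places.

Write SRAS as y = 3774 + 10p − 560 = 3214 + 10p.
Rearrange AD to y = 4310 − 9p.
Set AD = SRAS: 4310 − 9p = 3214 + 10p, so 1096 = 19p and p = 57.68.
Substituting into AD, y = 4310 − 9p = 3790.84.

p = 57.68, y = 3790.84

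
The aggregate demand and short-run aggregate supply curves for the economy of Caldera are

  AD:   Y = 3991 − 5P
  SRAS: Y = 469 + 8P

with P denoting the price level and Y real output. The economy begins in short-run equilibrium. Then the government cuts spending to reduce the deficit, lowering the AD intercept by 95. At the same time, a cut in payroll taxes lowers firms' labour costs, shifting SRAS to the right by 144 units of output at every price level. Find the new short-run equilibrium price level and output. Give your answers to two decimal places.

P = 252.54, Y = 2633.31

After both shocks: AD is Y = 3896 − 5P and SRAS is Y = 613 + 8P.
Setting them equal: 3283 = 13P, so P = 252.54.
Substituting into AD, Y = 2633.31.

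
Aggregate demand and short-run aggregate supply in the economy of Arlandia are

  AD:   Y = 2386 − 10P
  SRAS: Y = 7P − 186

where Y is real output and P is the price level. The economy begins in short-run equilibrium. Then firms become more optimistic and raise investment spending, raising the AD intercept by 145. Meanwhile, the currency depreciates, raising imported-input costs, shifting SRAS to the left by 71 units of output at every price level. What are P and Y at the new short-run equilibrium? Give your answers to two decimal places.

P = 164.00, Y = 891.00

After both shocks: AD is Y = 2531 − 10P and SRAS is Y = 7P − 257.
Setting them equal: 2788 = 17P, so P = 164.00.
Substituting into AD, Y = 891.00.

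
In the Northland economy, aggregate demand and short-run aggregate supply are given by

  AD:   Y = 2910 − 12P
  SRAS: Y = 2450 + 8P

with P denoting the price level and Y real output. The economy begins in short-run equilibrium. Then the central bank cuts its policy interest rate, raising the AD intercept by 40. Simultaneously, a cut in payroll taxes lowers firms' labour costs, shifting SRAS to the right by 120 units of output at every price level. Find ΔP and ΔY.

ΔP = -4, ΔY = +88

After both shocks: AD is Y = 2950 − 12P and SRAS is Y = 2570 + 8P.
Setting them equal: 380 = 20P, so P = 19.
Y = 2950 − 12·19 = 2722.
Initially P = 23, Y = 2634, so ΔP = -4 and ΔY = +88.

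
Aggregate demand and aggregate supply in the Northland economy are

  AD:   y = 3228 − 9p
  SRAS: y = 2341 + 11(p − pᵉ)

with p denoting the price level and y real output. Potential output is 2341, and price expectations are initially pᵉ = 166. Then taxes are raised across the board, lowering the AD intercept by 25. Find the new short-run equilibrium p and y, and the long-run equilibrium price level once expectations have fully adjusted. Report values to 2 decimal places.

AD shifts left: new AD is y = 3203 − 9p. With pᵉ = 166, SRAS is y = 515 + 11p.
Short run: 3203 − 9p = 515 + 11p gives 2688 = 20p, so p = 134.40 and y = 3203 − 9p = 1993.40.
y = 1993.40 is below potential 2341; expectations adjust and SRAS shifts right until y = 2341.
Long run: on the new AD curve, 2341 = 3203 − 9p gives p = 95.78.

Short run: p = 134.40, y = 1993.40. Long run: p = 95.78.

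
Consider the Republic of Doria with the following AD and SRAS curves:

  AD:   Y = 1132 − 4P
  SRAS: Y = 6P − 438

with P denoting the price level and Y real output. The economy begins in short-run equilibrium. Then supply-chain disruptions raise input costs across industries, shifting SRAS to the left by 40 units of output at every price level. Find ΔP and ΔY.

This is a negative supply shock: SRAS shifts left.
New SRAS: Y = 6P − 478.
Set AD = SRAS: 1132 − 4P = 6P − 478, so 1610 = 10P and P = 161.
Y = 1132 − 4·161 = 488.
Initially P = 157, Y = 504, so ΔP = +4 and ΔY = -16.

ΔP = +4, ΔY = -16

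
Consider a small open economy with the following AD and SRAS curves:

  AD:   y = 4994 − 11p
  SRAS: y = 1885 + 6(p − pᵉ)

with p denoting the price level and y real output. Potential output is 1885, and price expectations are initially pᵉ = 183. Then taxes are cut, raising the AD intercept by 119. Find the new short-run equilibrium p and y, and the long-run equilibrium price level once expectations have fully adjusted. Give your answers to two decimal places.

AD shifts right: new AD is y = 5113 − 11p. With pᵉ = 183, SRAS is y = 787 + 6p.
Short run: 5113 − 11p = 787 + 6p gives 4326 = 17p, so p = 254.47 and y = 5113 − 11p = 2313.82.
y = 2313.82 is above potential 1885; expectations adjust and SRAS shifts left until y = 1885.
Long run: on the new AD curve, 1885 = 5113 − 11p gives p = 293.45.

Short run: p = 254.47, y = 2313.82. Long run: p = 293.45.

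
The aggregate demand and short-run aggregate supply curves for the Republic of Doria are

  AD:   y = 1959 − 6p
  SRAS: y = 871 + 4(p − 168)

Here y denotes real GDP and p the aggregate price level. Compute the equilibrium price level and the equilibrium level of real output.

p = 176, y = 903

Write SRAS as y = 871 + 4p − 672 = 199 + 4p.
Set AD = SRAS: 1959 − 6p = 199 + 4p, so 1760 = 10p and p = 176.
Then y = 1959 − 6·176 = 903.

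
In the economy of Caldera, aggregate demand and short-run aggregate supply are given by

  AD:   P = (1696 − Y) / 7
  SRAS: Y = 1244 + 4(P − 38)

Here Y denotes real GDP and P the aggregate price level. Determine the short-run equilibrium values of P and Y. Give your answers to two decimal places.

Write SRAS as Y = 1244 + 4P − 152 = 1092 + 4P.
Rearrange AD to Y = 1696 − 7P.
Set AD = SRAS: 1696 − 7P = 1092 + 4P, so 604 = 11P and P = 54.91.
Substituting into AD, Y = 1696 − 7P = 1311.64.

P = 54.91, Y = 1311.64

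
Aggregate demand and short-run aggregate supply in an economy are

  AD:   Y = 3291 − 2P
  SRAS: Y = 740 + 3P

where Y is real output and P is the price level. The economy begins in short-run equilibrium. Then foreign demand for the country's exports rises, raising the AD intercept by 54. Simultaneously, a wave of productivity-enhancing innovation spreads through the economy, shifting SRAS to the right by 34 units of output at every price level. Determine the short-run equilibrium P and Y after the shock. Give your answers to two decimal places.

P = 514.20, Y = 2316.60

After both shocks: AD is Y = 3345 − 2P and SRAS is Y = 774 + 3P.
Setting them equal: 2571 = 5P, so P = 514.20.
Substituting into AD, Y = 2316.60.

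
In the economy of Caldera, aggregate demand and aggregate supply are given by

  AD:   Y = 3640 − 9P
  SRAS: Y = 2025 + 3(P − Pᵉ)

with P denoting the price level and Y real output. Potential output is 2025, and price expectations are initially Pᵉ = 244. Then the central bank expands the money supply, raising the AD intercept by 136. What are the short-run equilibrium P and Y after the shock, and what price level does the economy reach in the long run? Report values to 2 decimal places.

Short run: P = 206.92, Y = 1913.75. Long run: P = 194.56.

AD shifts right: new AD is Y = 3776 − 9P. With Pᵉ = 244, SRAS is Y = 1293 + 3P.
Short run: 3776 − 9P = 1293 + 3P gives 2483 = 12P, so P = 206.92 and Y = 3776 − 9P = 1913.75.
Y = 1913.75 is below potential 2025; expectations adjust and SRAS shifts right until Y = 2025.
Long run: on the new AD curve, 2025 = 3776 − 9P gives P = 194.56.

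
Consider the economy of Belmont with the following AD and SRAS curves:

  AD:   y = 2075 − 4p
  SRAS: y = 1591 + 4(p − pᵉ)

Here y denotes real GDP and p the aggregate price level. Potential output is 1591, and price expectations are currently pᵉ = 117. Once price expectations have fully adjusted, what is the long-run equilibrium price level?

Long-run p = 121

Short run: with pᵉ = 117, SRAS is y = 1123 + 4p. Setting AD = SRAS gives 952 = 8p, so p = 119 and y = 2075 − 4·119 = 1599.
Output 1599 is above potential 1591, so over time expected prices rise and SRAS shifts left until y returns to 1591.
Long run: y = 1591 on the AD curve gives 1591 = 2075 − 4p, so p = 121.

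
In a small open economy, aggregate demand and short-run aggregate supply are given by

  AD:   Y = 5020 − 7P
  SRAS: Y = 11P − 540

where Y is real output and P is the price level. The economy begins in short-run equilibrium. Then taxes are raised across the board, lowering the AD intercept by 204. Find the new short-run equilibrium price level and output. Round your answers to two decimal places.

P = 297.56, Y = 2733.11

This is a negative demand shock: AD shifts left.
New AD: Y = 4816 − 7P.
Set AD = SRAS: 4816 − 7P = 11P − 540, so 5356 = 18P and P = 297.56.
Substituting into AD, Y = 2733.11.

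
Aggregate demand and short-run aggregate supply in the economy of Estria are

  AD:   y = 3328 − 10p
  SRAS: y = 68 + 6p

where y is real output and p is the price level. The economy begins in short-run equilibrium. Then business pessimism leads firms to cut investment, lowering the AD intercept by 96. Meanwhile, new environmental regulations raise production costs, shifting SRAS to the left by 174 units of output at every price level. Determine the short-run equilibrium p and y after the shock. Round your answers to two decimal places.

p = 208.63, y = 1145.75

After both shocks: AD is y = 3232 − 10p and SRAS is y = 6p − 106.
Setting them equal: 3338 = 16p, so p = 208.63.
Substituting into AD, y = 1145.75.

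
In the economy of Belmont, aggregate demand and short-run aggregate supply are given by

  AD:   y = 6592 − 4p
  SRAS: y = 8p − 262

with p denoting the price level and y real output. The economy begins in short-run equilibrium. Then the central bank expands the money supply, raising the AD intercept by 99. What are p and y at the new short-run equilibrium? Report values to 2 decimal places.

p = 579.42, y = 4373.33

This is a positive demand shock: AD shifts right.
New AD: y = 6691 − 4p.
Set AD = SRAS: 6691 − 4p = 8p − 262, so 6953 = 12p and p = 579.42.
Substituting into AD, y = 4373.33.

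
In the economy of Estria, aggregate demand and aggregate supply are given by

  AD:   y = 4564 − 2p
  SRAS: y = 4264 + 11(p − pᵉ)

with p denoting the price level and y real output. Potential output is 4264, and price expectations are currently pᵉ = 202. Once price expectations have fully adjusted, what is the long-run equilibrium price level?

Short run: with pᵉ = 202, SRAS is y = 2042 + 11p. Setting AD = SRAS gives 2522 = 13p, so p = 194 and y = 4564 − 2·194 = 4176.
Output 4176 is below potential 4264, so over time expected prices fall and SRAS shifts right until y returns to 4264.
Long run: y = 4264 on the AD curve gives 4264 = 4564 − 2p, so p = 150.

Long-run p = 150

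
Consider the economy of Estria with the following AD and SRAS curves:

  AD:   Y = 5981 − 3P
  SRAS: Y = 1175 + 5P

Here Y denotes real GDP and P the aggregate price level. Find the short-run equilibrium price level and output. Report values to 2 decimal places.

Set AD = SRAS: 5981 − 3P = 1175 + 5P, so 4806 = 8P and P = 600.75.
Substituting into AD, Y = 5981 − 3P = 4178.75.

P = 600.75, Y = 4178.75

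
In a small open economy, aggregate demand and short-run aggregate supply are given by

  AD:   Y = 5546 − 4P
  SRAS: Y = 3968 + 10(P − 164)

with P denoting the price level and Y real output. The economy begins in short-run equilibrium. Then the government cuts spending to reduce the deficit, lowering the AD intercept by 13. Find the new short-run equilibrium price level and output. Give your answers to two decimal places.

This is a negative demand shock: AD shifts left.
New AD: Y = 5533 − 4P.
SRAS can be written Y = 2328 + 10P.
Set AD = SRAS: 5533 − 4P = 2328 + 10P, so 3205 = 14P and P = 228.93.
Substituting into AD, Y = 4617.29.

P = 228.93, Y = 4617.29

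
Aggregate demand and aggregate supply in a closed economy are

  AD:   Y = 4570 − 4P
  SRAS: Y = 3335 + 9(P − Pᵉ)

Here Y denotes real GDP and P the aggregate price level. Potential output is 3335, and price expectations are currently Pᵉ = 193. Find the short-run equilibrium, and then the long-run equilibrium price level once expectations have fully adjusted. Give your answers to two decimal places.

Short run: P = 228.62, Y = 3655.54. Long run: P = 308.75.

Short run: with Pᵉ = 193, SRAS is Y = 1598 + 9P. Setting AD = SRAS gives 2972 = 13P, so P = 228.62 and Y = 4570 − 4P = 3655.54.
Output 3655.54 is above potential 3335, so over time expected prices rise and SRAS shifts left until Y returns to 3335.
Long run: Y = 3335 on the AD curve gives 3335 = 4570 − 4P, so P = 308.75.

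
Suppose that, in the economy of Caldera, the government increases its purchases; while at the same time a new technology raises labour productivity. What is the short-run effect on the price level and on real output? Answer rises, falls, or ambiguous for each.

Price level: ambiguous; output: rises

The first event is a positive demand shock: AD shifts right, which by itself pushes P up and Y up.
The second is a favourable supply shock: SRAS shifts right, which by itself pushes P down and Y up.
The two shocks push P in opposite directions, so the effect on P is ambiguous. Both shocks push Y up, so Y rises.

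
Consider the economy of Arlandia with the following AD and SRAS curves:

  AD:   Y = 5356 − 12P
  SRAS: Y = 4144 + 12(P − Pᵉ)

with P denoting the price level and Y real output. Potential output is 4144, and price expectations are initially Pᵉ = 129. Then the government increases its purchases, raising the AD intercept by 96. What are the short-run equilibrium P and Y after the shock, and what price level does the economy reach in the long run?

AD shifts right: new AD is Y = 5452 − 12P. With Pᵉ = 129, SRAS is Y = 2596 + 12P.
Short run: 5452 − 12P = 2596 + 12P gives 2856 = 24P, so P = 119 and Y = 5452 − 12·119 = 4024.
Y = 4024 is below potential 4144; expectations adjust and SRAS shifts right until Y = 4144.
Long run: on the new AD curve, 4144 = 5452 − 12P gives P = 109.

Short run: P = 119, Y = 4024. Long run: P = 109.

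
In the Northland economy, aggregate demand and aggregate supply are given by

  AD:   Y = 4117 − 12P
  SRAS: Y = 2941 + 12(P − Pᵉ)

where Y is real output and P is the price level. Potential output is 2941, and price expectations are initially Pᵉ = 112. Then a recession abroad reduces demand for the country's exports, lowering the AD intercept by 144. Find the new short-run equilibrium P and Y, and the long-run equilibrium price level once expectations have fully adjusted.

Short run: P = 99, Y = 2785. Long run: P = 86.

AD shifts left: new AD is Y = 3973 − 12P. With Pᵉ = 112, SRAS is Y = 1597 + 12P.
Short run: 3973 − 12P = 1597 + 12P gives 2376 = 24P, so P = 99 and Y = 3973 − 12·99 = 2785.
Y = 2785 is below potential 2941; expectations adjust and SRAS shifts right until Y = 2941.
Long run: on the new AD curve, 2941 = 3973 − 12P gives P = 86.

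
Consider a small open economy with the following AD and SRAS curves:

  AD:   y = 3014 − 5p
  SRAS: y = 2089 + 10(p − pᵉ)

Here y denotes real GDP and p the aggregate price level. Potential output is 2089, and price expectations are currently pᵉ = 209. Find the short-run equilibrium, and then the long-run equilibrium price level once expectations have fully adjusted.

Short run: p = 201, y = 2009. Long run: p = 185.

Short run: with pᵉ = 209, SRAS is y = 10p − 1. Setting AD = SRAS gives 3015 = 15p, so p = 201 and y = 3014 − 5·201 = 2009.
Output 2009 is below potential 2089, so over time expected prices fall and SRAS shifts right until y returns to 2089.
Long run: y = 2089 on the AD curve gives 2089 = 3014 − 5p, so p = 185.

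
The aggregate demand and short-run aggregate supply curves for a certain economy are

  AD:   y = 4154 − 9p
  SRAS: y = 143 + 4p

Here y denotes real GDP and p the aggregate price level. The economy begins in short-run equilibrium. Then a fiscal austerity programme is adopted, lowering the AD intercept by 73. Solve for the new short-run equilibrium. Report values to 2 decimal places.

This is a negative demand shock: AD shifts left.
New AD: y = 4081 − 9p.
Set AD = SRAS: 4081 − 9p = 143 + 4p, so 3938 = 13p and p = 302.92.
Substituting into AD, y = 1354.69.

p = 302.92, y = 1354.69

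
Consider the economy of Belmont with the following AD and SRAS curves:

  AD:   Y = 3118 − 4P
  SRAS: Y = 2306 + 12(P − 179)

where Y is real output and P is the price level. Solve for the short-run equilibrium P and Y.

Write SRAS as Y = 2306 + 12P − 2148 = 158 + 12P.
Set AD = SRAS: 3118 − 4P = 158 + 12P, so 2960 = 16P and P = 185.
Then Y = 3118 − 4·185 = 2378.

P = 185, Y = 2378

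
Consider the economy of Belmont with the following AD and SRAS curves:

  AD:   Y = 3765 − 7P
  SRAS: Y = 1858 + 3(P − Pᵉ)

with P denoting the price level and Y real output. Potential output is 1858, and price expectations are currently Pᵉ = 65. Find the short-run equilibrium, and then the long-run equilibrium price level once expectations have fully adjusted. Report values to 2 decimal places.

Short run: with Pᵉ = 65, SRAS is Y = 1663 + 3P. Setting AD = SRAS gives 2102 = 10P, so P = 210.20 and Y = 3765 − 7P = 2293.60.
Output 2293.60 is above potential 1858, so over time expected prices rise and SRAS shifts left until Y returns to 1858.
Long run: Y = 1858 on the AD curve gives 1858 = 3765 − 7P, so P = 272.43.

Short run: P = 210.20, Y = 2293.60. Long run: P = 272.43.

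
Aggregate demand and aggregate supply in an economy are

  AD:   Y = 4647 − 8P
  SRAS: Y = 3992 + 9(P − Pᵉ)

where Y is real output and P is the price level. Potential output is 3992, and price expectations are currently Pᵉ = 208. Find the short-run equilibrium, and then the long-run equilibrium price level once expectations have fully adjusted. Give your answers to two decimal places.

Short run: P = 148.65, Y = 3457.82. Long run: P = 81.88.

Short run: with Pᵉ = 208, SRAS is Y = 2120 + 9P. Setting AD = SRAS gives 2527 = 17P, so P = 148.65 and Y = 4647 − 8P = 3457.82.
Output 3457.82 is below potential 3992, so over time expected prices fall and SRAS shifts right until Y returns to 3992.
Long run: Y = 3992 on the AD curve gives 3992 = 4647 − 8P, so P = 81.88.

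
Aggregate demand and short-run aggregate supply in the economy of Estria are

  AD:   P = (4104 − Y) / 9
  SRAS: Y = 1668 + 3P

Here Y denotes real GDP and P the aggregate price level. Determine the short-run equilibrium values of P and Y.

Rearrange AD to Y = 4104 − 9P.
Set AD = SRAS: 4104 − 9P = 1668 + 3P, so 2436 = 12P and P = 203.
Then Y = 4104 − 9·203 = 2277.

P = 203, Y = 2277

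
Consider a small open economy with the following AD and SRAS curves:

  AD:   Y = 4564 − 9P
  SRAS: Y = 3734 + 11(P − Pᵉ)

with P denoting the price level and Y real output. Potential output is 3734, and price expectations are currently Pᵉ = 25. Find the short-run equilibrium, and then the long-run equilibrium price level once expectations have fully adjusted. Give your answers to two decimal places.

Short run: P = 55.25, Y = 4066.75. Long run: P = 92.22.

Short run: with Pᵉ = 25, SRAS is Y = 3459 + 11P. Setting AD = SRAS gives 1105 = 20P, so P = 55.25 and Y = 4564 − 9P = 4066.75.
Output 4066.75 is above potential 3734, so over time expected prices rise and SRAS shifts left until Y returns to 3734.
Long run: Y = 3734 on the AD curve gives 3734 = 4564 − 9P, so P = 92.22.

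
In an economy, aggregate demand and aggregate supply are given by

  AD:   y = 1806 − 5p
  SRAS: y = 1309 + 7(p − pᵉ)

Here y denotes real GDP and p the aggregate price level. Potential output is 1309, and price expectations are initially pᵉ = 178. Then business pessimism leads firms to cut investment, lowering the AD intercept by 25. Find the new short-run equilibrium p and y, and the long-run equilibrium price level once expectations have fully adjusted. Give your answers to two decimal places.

Short run: p = 143.17, y = 1065.17. Long run: p = 94.40.

AD shifts left: new AD is y = 1781 − 5p. With pᵉ = 178, SRAS is y = 63 + 7p.
Short run: 1781 − 5p = 63 + 7p gives 1718 = 12p, so p = 143.17 and y = 1781 − 5p = 1065.17.
y = 1065.17 is below potential 1309; expectations adjust and SRAS shifts right until y = 1309.
Long run: on the new AD curve, 1309 = 1781 − 5p gives p = 94.40.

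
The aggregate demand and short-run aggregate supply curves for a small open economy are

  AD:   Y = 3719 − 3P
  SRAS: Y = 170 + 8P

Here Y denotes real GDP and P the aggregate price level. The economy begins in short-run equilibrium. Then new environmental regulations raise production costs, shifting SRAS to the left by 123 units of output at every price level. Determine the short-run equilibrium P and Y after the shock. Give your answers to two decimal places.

P = 333.82, Y = 2717.55

This is a negative supply shock: SRAS shifts left.
New SRAS: Y = 47 + 8P.
Set AD = SRAS: 3719 − 3P = 47 + 8P, so 3672 = 11P and P = 333.82.
Substituting into AD, Y = 2717.55.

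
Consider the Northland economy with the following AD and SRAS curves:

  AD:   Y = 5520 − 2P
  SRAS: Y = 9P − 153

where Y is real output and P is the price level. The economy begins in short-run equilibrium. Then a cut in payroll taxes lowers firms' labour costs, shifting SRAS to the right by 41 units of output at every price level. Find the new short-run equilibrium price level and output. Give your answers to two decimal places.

This is a positive supply shock: SRAS shifts right.
New SRAS: Y = 9P − 112.
Set AD = SRAS: 5520 − 2P = 9P − 112, so 5632 = 11P and P = 512.00.
Substituting into AD, Y = 4496.00.

P = 512.00, Y = 4496.00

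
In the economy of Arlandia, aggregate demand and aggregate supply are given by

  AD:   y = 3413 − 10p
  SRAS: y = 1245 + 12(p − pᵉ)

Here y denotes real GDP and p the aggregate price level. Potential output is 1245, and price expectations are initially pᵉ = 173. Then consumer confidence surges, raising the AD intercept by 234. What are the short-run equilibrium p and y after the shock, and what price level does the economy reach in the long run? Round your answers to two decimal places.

Short run: p = 203.55, y = 1611.55. Long run: p = 240.20.

AD shifts right: new AD is y = 3647 − 10p. With pᵉ = 173, SRAS is y = 12p − 831.
Short run: 3647 − 10p = 12p − 831 gives 4478 = 22p, so p = 203.55 and y = 3647 − 10p = 1611.55.
y = 1611.55 is above potential 1245; expectations adjust and SRAS shifts left until y = 1245.
Long run: on the new AD curve, 1245 = 3647 − 10p gives p = 240.20.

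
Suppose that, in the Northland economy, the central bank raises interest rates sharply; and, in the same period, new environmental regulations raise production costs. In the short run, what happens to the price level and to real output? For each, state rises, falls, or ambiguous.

The first event is a negative demand shock: AD shifts left, which by itself pushes P down and Y down.
The second is an adverse supply shock: SRAS shifts left, which by itself pushes P up and Y down.
The two shocks push P in opposite directions, so the effect on P is ambiguous. Both shocks push Y down, so Y falls.

Price level: ambiguous; output: falls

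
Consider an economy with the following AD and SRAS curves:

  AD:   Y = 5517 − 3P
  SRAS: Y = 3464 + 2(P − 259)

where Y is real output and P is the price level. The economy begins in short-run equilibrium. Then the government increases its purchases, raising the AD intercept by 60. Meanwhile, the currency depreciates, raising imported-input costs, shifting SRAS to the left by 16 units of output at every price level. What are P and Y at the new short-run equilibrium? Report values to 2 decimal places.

P = 529.40, Y = 3988.80

After both shocks: AD is Y = 5577 − 3P and SRAS is Y = 2930 + 2P.
Setting them equal: 2647 = 5P, so P = 529.40.
Substituting into AD, Y = 3988.80.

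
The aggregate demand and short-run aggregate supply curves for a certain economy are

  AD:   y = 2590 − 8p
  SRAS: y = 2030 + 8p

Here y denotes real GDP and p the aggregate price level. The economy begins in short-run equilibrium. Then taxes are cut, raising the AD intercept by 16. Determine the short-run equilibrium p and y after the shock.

This is a positive demand shock: AD shifts right.
New AD: y = 2606 − 8p.
Set AD = SRAS: 2606 − 8p = 2030 + 8p, so 576 = 16p and p = 36.
y = 2606 − 8·36 = 2318.

p = 36, y = 2318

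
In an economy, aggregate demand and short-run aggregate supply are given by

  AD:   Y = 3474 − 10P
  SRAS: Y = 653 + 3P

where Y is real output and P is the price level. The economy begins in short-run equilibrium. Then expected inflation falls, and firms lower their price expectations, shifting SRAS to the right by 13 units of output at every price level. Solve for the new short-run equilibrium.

This is a positive supply shock: SRAS shifts right.
New SRAS: Y = 666 + 3P.
Set AD = SRAS: 3474 − 10P = 666 + 3P, so 2808 = 13P and P = 216.
Y = 3474 − 10·216 = 1314.

P = 216, Y = 1314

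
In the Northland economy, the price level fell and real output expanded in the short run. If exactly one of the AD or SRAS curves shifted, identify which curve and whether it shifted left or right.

P fell and Y rose. An AD shift moves P and Y in the same direction; an SRAS shift moves them in opposite directions.
Here P and Y moved in opposite directions, so the SRAS curve shifted.
Since Y rose, SRAS shifted right.

SRAS shifted right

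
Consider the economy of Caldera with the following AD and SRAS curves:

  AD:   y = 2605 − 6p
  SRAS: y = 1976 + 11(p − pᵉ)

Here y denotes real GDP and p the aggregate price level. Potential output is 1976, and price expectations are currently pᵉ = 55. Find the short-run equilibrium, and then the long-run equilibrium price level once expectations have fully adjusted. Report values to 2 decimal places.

Short run: p = 72.59, y = 2169.47. Long run: p = 104.83.

Short run: with pᵉ = 55, SRAS is y = 1371 + 11p. Setting AD = SRAS gives 1234 = 17p, so p = 72.59 and y = 2605 − 6p = 2169.47.
Output 2169.47 is above potential 1976, so over time expected prices rise and SRAS shifts left until y returns to 1976.
Long run: y = 1976 on the AD curve gives 1976 = 2605 − 6p, so p = 104.83.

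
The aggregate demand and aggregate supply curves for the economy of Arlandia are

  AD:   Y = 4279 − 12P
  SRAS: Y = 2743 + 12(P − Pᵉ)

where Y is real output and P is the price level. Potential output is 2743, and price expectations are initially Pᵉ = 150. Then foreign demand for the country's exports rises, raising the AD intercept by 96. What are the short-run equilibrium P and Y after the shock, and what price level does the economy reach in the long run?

Short run: P = 143, Y = 2659. Long run: P = 136.

AD shifts right: new AD is Y = 4375 − 12P. With Pᵉ = 150, SRAS is Y = 943 + 12P.
Short run: 4375 − 12P = 943 + 12P gives 3432 = 24P, so P = 143 and Y = 4375 − 12·143 = 2659.
Y = 2659 is below potential 2743; expectations adjust and SRAS shifts right until Y = 2743.
Long run: on the new AD curve, 2743 = 4375 − 12P gives P = 136.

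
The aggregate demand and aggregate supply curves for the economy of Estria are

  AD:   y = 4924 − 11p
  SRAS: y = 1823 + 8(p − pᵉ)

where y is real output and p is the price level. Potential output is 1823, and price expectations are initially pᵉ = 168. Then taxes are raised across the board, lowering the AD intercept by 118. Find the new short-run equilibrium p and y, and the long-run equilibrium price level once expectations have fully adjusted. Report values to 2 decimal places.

Short run: p = 227.74, y = 2300.89. Long run: p = 271.18.

AD shifts left: new AD is y = 4806 − 11p. With pᵉ = 168, SRAS is y = 479 + 8p.
Short run: 4806 − 11p = 479 + 8p gives 4327 = 19p, so p = 227.74 and y = 4806 − 11p = 2300.89.
y = 2300.89 is above potential 1823; expectations adjust and SRAS shifts left until y = 1823.
Long run: on the new AD curve, 1823 = 4806 − 11p gives p = 271.18.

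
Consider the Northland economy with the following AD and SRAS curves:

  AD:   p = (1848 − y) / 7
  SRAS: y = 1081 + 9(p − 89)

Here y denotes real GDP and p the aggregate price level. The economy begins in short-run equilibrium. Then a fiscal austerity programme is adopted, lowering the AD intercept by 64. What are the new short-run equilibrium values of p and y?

This is a negative demand shock: AD shifts left.
New AD: y = 1784 − 7p.
SRAS can be written y = 280 + 9p.
Set AD = SRAS: 1784 − 7p = 280 + 9p, so 1504 = 16p and p = 94.
y = 1784 − 7·94 = 1126.

p = 94, y = 1126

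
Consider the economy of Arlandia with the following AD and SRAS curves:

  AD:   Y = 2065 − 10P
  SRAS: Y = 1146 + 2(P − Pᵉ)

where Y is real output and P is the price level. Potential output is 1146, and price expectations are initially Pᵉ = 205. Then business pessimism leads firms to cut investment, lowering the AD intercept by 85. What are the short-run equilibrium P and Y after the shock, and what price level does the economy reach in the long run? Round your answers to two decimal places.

Short run: P = 103.67, Y = 943.33. Long run: P = 83.40.

AD shifts left: new AD is Y = 1980 − 10P. With Pᵉ = 205, SRAS is Y = 736 + 2P.
Short run: 1980 − 10P = 736 + 2P gives 1244 = 12P, so P = 103.67 and Y = 1980 − 10P = 943.33.
Y = 943.33 is below potential 1146; expectations adjust and SRAS shifts right until Y = 1146.
Long run: on the new AD curve, 1146 = 1980 − 10P gives P = 83.40.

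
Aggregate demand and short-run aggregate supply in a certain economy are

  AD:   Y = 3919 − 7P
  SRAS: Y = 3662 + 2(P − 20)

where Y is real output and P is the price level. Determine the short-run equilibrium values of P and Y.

P = 33, Y = 3688

Write SRAS as Y = 3662 + 2P − 40 = 3622 + 2P.
Set AD = SRAS: 3919 − 7P = 3622 + 2P, so 297 = 9P and P = 33.
Then Y = 3919 − 7·33 = 3688.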